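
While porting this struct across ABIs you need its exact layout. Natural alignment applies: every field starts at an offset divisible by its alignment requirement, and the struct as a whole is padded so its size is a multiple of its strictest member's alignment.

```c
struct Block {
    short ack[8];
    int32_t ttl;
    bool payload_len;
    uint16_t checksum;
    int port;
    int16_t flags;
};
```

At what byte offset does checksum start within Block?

22

ack at 0 (size 16, align 2) → ends 16
ttl at 16 (size 4, align 4) → ends 20
payload_len at 20 (size 1, align 1) → ends 21
pad 1 to align 2 for checksum
checksum at 22 (size 2, align 2) → ends 24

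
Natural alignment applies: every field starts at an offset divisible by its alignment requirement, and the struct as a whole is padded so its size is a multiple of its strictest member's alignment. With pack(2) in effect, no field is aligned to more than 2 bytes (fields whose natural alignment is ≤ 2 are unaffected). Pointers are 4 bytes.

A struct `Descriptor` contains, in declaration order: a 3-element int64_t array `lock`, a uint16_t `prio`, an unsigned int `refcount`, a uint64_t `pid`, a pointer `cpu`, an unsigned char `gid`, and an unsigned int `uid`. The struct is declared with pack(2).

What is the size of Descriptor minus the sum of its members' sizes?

1

0..24  lock  (24B, 2-aligned)
24..26  prio  (2B, 2-aligned)
26..30  refcount  (4B, 2-aligned)
30..38  pid  (8B, 2-aligned)
38..42  cpu  (4B, 2-aligned)
42..43  gid  (1B, 1-aligned)
43..44  -- padding (1B)
44..48  uid  (4B, 2-aligned)
sizeof = 48, alignof = 2
data bytes 47, size 48 → padding 1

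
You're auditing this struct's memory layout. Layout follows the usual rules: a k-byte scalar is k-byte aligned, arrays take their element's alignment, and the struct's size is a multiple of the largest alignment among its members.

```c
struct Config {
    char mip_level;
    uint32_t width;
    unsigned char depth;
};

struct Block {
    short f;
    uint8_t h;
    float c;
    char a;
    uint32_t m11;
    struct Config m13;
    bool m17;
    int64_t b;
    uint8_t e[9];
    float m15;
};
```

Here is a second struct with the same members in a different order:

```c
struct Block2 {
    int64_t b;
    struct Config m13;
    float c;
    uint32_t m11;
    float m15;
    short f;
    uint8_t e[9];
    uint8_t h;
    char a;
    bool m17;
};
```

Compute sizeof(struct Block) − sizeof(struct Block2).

Config: 0..1  mip_level  (1B, 1-aligned); 1..4  -- padding (3B); 4..8  width  (4B, 4-aligned); 8..9  depth  (1B, 1-aligned); 9..12  -- tail padding (3B); sizeof = 12, alignof = 4
0..2  f  (2B, 2-aligned)
2..3  h  (1B, 1-aligned)
3..4  -- padding (1B)
4..8  c  (4B, 4-aligned)
8..9  a  (1B, 1-aligned)
9..12  -- padding (3B)
12..16  m11  (4B, 4-aligned)
16..28  m13  (12B, 4-aligned)
28..29  m17  (1B, 1-aligned)
29..32  -- padding (3B)
32..40  b  (8B, 8-aligned)
40..49  e  (9B, 1-aligned)
49..52  -- padding (3B)
52..56  m15  (4B, 4-aligned)
sizeof = 56, alignof = 8
— Block2 —
0..8  b  (8B, 8-aligned)
8..20  m13  (12B, 4-aligned)
20..24  c  (4B, 4-aligned)
24..28  m11  (4B, 4-aligned)
28..32  m15  (4B, 4-aligned)
32..34  f  (2B, 2-aligned)
34..43  e  (9B, 1-aligned)
43..44  h  (1B, 1-aligned)
44..45  a  (1B, 1-aligned)
45..46  m17  (1B, 1-aligned)
46..48  -- tail padding (2B)
sizeof = 48, alignof = 8
56 − 48 = 8

8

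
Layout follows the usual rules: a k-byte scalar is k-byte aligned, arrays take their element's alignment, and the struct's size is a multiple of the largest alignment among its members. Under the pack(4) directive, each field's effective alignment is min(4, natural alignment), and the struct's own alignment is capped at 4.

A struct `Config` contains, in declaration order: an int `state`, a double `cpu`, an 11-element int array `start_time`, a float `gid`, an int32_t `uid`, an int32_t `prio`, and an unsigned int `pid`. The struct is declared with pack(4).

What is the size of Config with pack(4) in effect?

state at 0 (size 4, align 4) → ends 4
cpu at 4 (size 8, align 4) → ends 12
start_time at 12 (size 44, align 4) → ends 56
gid at 56 (size 4, align 4) → ends 60
uid at 60 (size 4, align 4) → ends 64
prio at 64 (size 4, align 4) → ends 68
pid at 68 (size 4, align 4) → ends 72
total 72 bytes, alignment 4

72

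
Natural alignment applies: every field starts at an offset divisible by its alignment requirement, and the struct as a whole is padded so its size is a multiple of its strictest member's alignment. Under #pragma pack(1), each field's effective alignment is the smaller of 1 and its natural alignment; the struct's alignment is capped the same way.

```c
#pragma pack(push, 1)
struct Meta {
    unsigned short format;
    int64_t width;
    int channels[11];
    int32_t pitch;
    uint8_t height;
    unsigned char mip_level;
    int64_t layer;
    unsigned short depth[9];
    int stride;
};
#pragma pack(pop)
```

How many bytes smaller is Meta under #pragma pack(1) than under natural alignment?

14

natural layout:
  0..2  format  (2B, 2-aligned)
  2..8  -- padding (6B)
  8..16  width  (8B, 8-aligned)
  16..60  channels  (44B, 4-aligned)
  60..64  pitch  (4B, 4-aligned)
  64..65  height  (1B, 1-aligned)
  65..66  mip_level  (1B, 1-aligned)
  66..72  -- padding (6B)
  72..80  layer  (8B, 8-aligned)
  80..98  depth  (18B, 2-aligned)
  98..100  -- padding (2B)
  100..104  stride  (4B, 4-aligned)
  sizeof = 104, alignof = 8
packed(1) layout:
  0..2  format  (2B, 1-aligned)
  2..10  width  (8B, 1-aligned)
  10..54  channels  (44B, 1-aligned)
  54..58  pitch  (4B, 1-aligned)
  58..59  height  (1B, 1-aligned)
  59..60  mip_level  (1B, 1-aligned)
  60..68  layer  (8B, 1-aligned)
  68..86  depth  (18B, 1-aligned)
  86..90  stride  (4B, 1-aligned)
  sizeof = 90, alignof = 1
104 − 90 = 14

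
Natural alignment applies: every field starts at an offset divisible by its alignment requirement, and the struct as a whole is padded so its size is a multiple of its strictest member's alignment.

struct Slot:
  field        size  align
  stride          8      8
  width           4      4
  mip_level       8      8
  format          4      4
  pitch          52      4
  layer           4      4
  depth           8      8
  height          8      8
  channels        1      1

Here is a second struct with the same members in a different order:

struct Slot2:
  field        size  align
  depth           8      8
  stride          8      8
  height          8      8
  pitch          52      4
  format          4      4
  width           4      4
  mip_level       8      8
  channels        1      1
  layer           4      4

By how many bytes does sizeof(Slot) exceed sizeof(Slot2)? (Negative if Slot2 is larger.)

8

@0: stride [8B, align 8] → 8
@8: width [4B, align 4] → 12
+4 pad (align 8)
@16: mip_level [8B, align 8] → 24
@24: format [4B, align 4] → 28
@28: pitch [52B, align 4] → 80
@80: layer [4B, align 4] → 84
+4 pad (align 8)
@88: depth [8B, align 8] → 96
@96: height [8B, align 8] → 104
@104: channels [1B, align 1] → 105
+7 tail pad (align 8)
size 112, align 8
— Slot2 —
@0: depth [8B, align 8] → 8
@8: stride [8B, align 8] → 16
@16: height [8B, align 8] → 24
@24: pitch [52B, align 4] → 76
@76: format [4B, align 4] → 80
@80: width [4B, align 4] → 84
+4 pad (align 8)
@88: mip_level [8B, align 8] → 96
@96: channels [1B, align 1] → 97
+3 pad (align 4)
@100: layer [4B, align 4] → 104
size 104, align 8
112 − 104 = 8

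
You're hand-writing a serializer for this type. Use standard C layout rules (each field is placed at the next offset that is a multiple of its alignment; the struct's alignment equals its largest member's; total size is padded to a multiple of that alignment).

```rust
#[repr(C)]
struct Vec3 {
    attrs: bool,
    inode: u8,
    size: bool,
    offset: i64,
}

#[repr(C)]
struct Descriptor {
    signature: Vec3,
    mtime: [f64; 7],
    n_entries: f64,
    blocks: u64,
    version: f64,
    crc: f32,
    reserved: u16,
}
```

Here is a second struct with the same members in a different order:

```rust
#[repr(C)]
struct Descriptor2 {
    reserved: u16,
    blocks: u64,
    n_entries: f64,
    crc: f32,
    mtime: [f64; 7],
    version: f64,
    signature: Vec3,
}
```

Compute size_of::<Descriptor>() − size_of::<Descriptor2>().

-8

Vec3: 0..1  attrs  (1B, 1-aligned); 1..2  inode  (1B, 1-aligned); 2..3  size  (1B, 1-aligned); 3..8  -- padding (5B); 8..16  offset  (8B, 8-aligned); sizeof = 16, alignof = 8
0..16  signature  (16B, 8-aligned)
16..72  mtime  (56B, 8-aligned)
72..80  n_entries  (8B, 8-aligned)
80..88  blocks  (8B, 8-aligned)
88..96  version  (8B, 8-aligned)
96..100  crc  (4B, 4-aligned)
100..102  reserved  (2B, 2-aligned)
102..104  -- tail padding (2B)
sizeof = 104, alignof = 8
— Descriptor2 —
0..2  reserved  (2B, 2-aligned)
2..8  -- padding (6B)
8..16  blocks  (8B, 8-aligned)
16..24  n_entries  (8B, 8-aligned)
24..28  crc  (4B, 4-aligned)
28..32  -- padding (4B)
32..88  mtime  (56B, 8-aligned)
88..96  version  (8B, 8-aligned)
96..112  signature  (16B, 8-aligned)
sizeof = 112, alignof = 8
104 − 112 = -8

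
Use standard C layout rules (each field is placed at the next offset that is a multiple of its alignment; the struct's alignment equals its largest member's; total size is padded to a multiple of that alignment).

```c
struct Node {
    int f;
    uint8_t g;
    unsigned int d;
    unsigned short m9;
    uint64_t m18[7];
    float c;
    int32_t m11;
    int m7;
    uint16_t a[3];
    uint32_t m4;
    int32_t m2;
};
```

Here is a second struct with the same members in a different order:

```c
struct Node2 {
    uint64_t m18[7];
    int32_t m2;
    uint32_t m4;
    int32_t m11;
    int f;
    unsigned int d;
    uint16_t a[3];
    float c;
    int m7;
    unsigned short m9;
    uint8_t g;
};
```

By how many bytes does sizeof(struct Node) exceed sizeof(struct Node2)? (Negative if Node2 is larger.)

8

f at 0 (size 4, align 4) → ends 4
g at 4 (size 1, align 1) → ends 5
pad 3 to align 4 for d
d at 8 (size 4, align 4) → ends 12
m9 at 12 (size 2, align 2) → ends 14
pad 2 to align 8 for m18
m18 at 16 (size 56, align 8) → ends 72
c at 72 (size 4, align 4) → ends 76
m11 at 76 (size 4, align 4) → ends 80
m7 at 80 (size 4, align 4) → ends 84
a at 84 (size 6, align 2) → ends 90
pad 2 to align 4 for m4
m4 at 92 (size 4, align 4) → ends 96
m2 at 96 (size 4, align 4) → ends 100
tail pad 4 to reach multiple of 8
total 104 bytes, alignment 8
— Node2 —
m18 at 0 (size 56, align 8) → ends 56
m2 at 56 (size 4, align 4) → ends 60
m4 at 60 (size 4, align 4) → ends 64
m11 at 64 (size 4, align 4) → ends 68
f at 68 (size 4, align 4) → ends 72
d at 72 (size 4, align 4) → ends 76
a at 76 (size 6, align 2) → ends 82
pad 2 to align 4 for c
c at 84 (size 4, align 4) → ends 88
m7 at 88 (size 4, align 4) → ends 92
m9 at 92 (size 2, align 2) → ends 94
g at 94 (size 1, align 1) → ends 95
tail pad 1 to reach multiple of 8
total 96 bytes, alignment 8
104 − 96 = 8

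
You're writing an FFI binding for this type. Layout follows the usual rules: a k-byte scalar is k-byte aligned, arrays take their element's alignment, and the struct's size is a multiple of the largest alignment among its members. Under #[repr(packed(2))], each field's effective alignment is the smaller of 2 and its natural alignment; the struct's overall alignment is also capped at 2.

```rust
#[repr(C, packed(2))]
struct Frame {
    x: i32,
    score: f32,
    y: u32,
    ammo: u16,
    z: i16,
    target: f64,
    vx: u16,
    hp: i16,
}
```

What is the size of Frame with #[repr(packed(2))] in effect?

@0: x [4B, align 2] → 4
@4: score [4B, align 2] → 8
@8: y [4B, align 2] → 12
@12: ammo [2B, align 2] → 14
@14: z [2B, align 2] → 16
@16: target [8B, align 2] → 24
@24: vx [2B, align 2] → 26
@26: hp [2B, align 2] → 28
size 28, align 2

28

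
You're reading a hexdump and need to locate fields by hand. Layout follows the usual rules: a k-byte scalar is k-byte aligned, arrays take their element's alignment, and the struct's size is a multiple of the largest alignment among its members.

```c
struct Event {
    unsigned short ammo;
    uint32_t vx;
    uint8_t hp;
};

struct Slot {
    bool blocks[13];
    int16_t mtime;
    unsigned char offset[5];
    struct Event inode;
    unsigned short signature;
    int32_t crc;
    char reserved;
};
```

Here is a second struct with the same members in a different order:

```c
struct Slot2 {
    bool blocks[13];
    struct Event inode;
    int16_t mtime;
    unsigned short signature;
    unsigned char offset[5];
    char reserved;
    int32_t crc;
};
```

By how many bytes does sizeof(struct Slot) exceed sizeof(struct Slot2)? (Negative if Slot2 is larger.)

4

Event: ammo at 0 (size 2, align 2) → ends 2; pad 2 to align 4 for vx; vx at 4 (size 4, align 4) → ends 8; hp at 8 (size 1, align 1) → ends 9; tail pad 3 to reach multiple of 4; total 12 bytes, alignment 4
blocks at 0 (size 13, align 1) → ends 13
pad 1 to align 2 for mtime
mtime at 14 (size 2, align 2) → ends 16
offset at 16 (size 5, align 1) → ends 21
pad 3 to align 4 for inode
inode at 24 (size 12, align 4) → ends 36
signature at 36 (size 2, align 2) → ends 38
pad 2 to align 4 for crc
crc at 40 (size 4, align 4) → ends 44
reserved at 44 (size 1, align 1) → ends 45
tail pad 3 to reach multiple of 4
total 48 bytes, alignment 4
— Slot2 —
blocks at 0 (size 13, align 1) → ends 13
pad 3 to align 4 for inode
inode at 16 (size 12, align 4) → ends 28
mtime at 28 (size 2, align 2) → ends 30
signature at 30 (size 2, align 2) → ends 32
offset at 32 (size 5, align 1) → ends 37
reserved at 37 (size 1, align 1) → ends 38
pad 2 to align 4 for crc
crc at 40 (size 4, align 4) → ends 44
total 44 bytes, alignment 4
48 − 44 = 4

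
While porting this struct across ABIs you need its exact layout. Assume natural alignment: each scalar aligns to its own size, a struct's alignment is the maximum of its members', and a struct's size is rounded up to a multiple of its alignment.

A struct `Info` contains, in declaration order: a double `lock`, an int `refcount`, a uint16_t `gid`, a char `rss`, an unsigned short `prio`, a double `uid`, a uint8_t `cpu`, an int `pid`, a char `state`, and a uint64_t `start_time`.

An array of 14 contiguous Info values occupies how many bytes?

@0: lock [8B, align 8] → 8
@8: refcount [4B, align 4] → 12
@12: gid [2B, align 2] → 14
@14: rss [1B, align 1] → 15
+1 pad (align 2)
@16: prio [2B, align 2] → 18
+6 pad (align 8)
@24: uid [8B, align 8] → 32
@32: cpu [1B, align 1] → 33
+3 pad (align 4)
@36: pid [4B, align 4] → 40
@40: state [1B, align 1] → 41
+7 pad (align 8)
@48: start_time [8B, align 8] → 56
size 56, align 8
array of 14: 14 × 56 = 784

784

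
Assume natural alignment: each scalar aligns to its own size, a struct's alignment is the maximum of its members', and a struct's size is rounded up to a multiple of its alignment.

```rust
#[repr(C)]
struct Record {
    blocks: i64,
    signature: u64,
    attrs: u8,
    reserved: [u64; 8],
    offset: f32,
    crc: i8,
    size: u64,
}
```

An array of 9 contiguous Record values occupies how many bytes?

936

0..8  blocks  (8B, 8-aligned)
8..16  signature  (8B, 8-aligned)
16..17  attrs  (1B, 1-aligned)
17..24  -- padding (7B)
24..88  reserved  (64B, 8-aligned)
88..92  offset  (4B, 4-aligned)
92..93  crc  (1B, 1-aligned)
93..96  -- padding (3B)
96..104  size  (8B, 8-aligned)
sizeof = 104, alignof = 8
array of 9: 9 × 104 = 936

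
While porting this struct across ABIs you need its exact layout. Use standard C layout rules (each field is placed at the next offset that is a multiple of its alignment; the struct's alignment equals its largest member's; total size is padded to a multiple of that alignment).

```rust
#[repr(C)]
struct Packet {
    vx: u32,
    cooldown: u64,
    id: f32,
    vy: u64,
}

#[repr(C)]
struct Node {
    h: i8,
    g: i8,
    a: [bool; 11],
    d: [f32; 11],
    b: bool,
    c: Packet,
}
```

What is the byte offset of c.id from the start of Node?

80

Packet: 0..4  vx  (4B, 4-aligned); 4..8  -- padding (4B); 8..16  cooldown  (8B, 8-aligned); 16..20  id  (4B, 4-aligned); 20..24  -- padding (4B); 24..32  vy  (8B, 8-aligned); sizeof = 32, alignof = 8
0..1  h  (1B, 1-aligned)
1..2  g  (1B, 1-aligned)
2..13  a  (11B, 1-aligned)
13..16  -- padding (3B)
16..60  d  (44B, 4-aligned)
60..61  b  (1B, 1-aligned)
61..64  -- padding (3B)
64..96  c  (32B, 8-aligned)
within Packet: id at 16
64 + 16 = 80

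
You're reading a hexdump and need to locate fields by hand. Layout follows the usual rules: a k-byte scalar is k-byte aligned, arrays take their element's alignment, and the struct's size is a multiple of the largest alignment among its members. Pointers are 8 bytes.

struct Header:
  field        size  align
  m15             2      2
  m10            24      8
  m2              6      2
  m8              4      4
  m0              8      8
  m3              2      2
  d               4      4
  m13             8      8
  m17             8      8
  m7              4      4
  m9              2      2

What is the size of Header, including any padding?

0..2  m15  (2B, 2-aligned)
2..8  -- padding (6B)
8..32  m10  (24B, 8-aligned)
32..38  m2  (6B, 2-aligned)
38..40  -- padding (2B)
40..44  m8  (4B, 4-aligned)
44..48  -- padding (4B)
48..56  m0  (8B, 8-aligned)
56..58  m3  (2B, 2-aligned)
58..60  -- padding (2B)
60..64  d  (4B, 4-aligned)
64..72  m13  (8B, 8-aligned)
72..80  m17  (8B, 8-aligned)
80..84  m7  (4B, 4-aligned)
84..86  m9  (2B, 2-aligned)
86..88  -- tail padding (2B)
sizeof = 88, alignof = 8

88 bytes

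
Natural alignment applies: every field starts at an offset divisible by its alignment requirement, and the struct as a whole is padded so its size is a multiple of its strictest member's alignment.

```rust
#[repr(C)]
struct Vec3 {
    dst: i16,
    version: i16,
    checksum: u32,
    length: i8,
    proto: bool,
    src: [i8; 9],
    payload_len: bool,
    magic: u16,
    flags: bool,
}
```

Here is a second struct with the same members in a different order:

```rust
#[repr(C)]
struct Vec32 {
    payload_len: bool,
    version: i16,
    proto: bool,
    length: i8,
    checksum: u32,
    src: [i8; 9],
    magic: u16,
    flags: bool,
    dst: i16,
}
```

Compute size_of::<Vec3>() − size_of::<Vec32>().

-4

0..2  dst  (2B, 2-aligned)
2..4  version  (2B, 2-aligned)
4..8  checksum  (4B, 4-aligned)
8..9  length  (1B, 1-aligned)
9..10  proto  (1B, 1-aligned)
10..19  src  (9B, 1-aligned)
19..20  payload_len  (1B, 1-aligned)
20..22  magic  (2B, 2-aligned)
22..23  flags  (1B, 1-aligned)
23..24  -- tail padding (1B)
sizeof = 24, alignof = 4
— Vec32 —
0..1  payload_len  (1B, 1-aligned)
1..2  -- padding (1B)
2..4  version  (2B, 2-aligned)
4..5  proto  (1B, 1-aligned)
5..6  length  (1B, 1-aligned)
6..8  -- padding (2B)
8..12  checksum  (4B, 4-aligned)
12..21  src  (9B, 1-aligned)
21..22  -- padding (1B)
22..24  magic  (2B, 2-aligned)
24..25  flags  (1B, 1-aligned)
25..26  -- padding (1B)
26..28  dst  (2B, 2-aligned)
sizeof = 28, alignof = 4
24 − 28 = -4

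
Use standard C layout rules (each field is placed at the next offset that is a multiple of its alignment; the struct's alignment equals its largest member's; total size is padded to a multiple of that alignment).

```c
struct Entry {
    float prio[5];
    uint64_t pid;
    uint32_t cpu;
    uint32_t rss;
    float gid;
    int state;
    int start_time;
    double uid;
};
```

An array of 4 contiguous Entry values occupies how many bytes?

0..20  prio  (20B, 4-aligned)
20..24  -- padding (4B)
24..32  pid  (8B, 8-aligned)
32..36  cpu  (4B, 4-aligned)
36..40  rss  (4B, 4-aligned)
40..44  gid  (4B, 4-aligned)
44..48  state  (4B, 4-aligned)
48..52  start_time  (4B, 4-aligned)
52..56  -- padding (4B)
56..64  uid  (8B, 8-aligned)
sizeof = 64, alignof = 8
array of 4: 4 × 64 = 256

256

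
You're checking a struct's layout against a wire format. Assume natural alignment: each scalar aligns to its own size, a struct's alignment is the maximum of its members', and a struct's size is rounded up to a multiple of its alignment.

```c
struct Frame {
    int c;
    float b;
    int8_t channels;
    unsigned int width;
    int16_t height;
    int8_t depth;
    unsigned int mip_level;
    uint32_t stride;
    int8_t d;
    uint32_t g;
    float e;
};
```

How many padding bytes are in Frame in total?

7

0..4  c  (4B, 4-aligned)
4..8  b  (4B, 4-aligned)
8..9  channels  (1B, 1-aligned)
9..12  -- padding (3B)
12..16  width  (4B, 4-aligned)
16..18  height  (2B, 2-aligned)
18..19  depth  (1B, 1-aligned)
19..20  -- padding (1B)
20..24  mip_level  (4B, 4-aligned)
24..28  stride  (4B, 4-aligned)
28..29  d  (1B, 1-aligned)
29..32  -- padding (3B)
32..36  g  (4B, 4-aligned)
36..40  e  (4B, 4-aligned)
sizeof = 40, alignof = 4
data bytes 33, size 40 → padding 7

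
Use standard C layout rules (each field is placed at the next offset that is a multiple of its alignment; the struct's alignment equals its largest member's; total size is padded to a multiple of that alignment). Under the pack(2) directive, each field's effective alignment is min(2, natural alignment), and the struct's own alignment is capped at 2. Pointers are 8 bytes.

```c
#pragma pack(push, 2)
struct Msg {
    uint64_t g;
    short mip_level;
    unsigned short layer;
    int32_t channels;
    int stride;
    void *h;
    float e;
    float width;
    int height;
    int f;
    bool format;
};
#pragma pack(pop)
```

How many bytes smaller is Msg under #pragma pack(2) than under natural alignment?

natural layout:
  0..8  g  (8B, 8-aligned)
  8..10  mip_level  (2B, 2-aligned)
  10..12  layer  (2B, 2-aligned)
  12..16  channels  (4B, 4-aligned)
  16..20  stride  (4B, 4-aligned)
  20..24  -- padding (4B)
  24..32  h  (8B, 8-aligned)
  32..36  e  (4B, 4-aligned)
  36..40  width  (4B, 4-aligned)
  40..44  height  (4B, 4-aligned)
  44..48  f  (4B, 4-aligned)
  48..49  format  (1B, 1-aligned)
  49..56  -- tail padding (7B)
  sizeof = 56, alignof = 8
packed(2) layout:
  0..8  g  (8B, 2-aligned)
  8..10  mip_level  (2B, 2-aligned)
  10..12  layer  (2B, 2-aligned)
  12..16  channels  (4B, 2-aligned)
  16..20  stride  (4B, 2-aligned)
  20..28  h  (8B, 2-aligned)
  28..32  e  (4B, 2-aligned)
  32..36  width  (4B, 2-aligned)
  36..40  height  (4B, 2-aligned)
  40..44  f  (4B, 2-aligned)
  44..45  format  (1B, 1-aligned)
  45..46  -- tail padding (1B)
  sizeof = 46, alignof = 2
56 − 46 = 10

10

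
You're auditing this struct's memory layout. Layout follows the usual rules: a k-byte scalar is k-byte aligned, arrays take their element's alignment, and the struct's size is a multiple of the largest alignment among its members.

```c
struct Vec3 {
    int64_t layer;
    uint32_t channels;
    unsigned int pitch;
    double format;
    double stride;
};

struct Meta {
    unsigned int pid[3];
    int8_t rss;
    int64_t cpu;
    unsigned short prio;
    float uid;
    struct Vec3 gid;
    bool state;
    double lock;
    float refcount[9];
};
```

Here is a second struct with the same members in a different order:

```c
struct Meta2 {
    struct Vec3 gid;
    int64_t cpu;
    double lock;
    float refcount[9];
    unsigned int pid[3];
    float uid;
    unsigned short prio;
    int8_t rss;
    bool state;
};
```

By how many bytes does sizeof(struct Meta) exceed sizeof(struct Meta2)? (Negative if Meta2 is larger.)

Vec3: layer at 0 (size 8, align 8) → ends 8; channels at 8 (size 4, align 4) → ends 12; pitch at 12 (size 4, align 4) → ends 16; format at 16 (size 8, align 8) → ends 24; stride at 24 (size 8, align 8) → ends 32; total 32 bytes, alignment 8
pid at 0 (size 12, align 4) → ends 12
rss at 12 (size 1, align 1) → ends 13
pad 3 to align 8 for cpu
cpu at 16 (size 8, align 8) → ends 24
prio at 24 (size 2, align 2) → ends 26
pad 2 to align 4 for uid
uid at 28 (size 4, align 4) → ends 32
gid at 32 (size 32, align 8) → ends 64
state at 64 (size 1, align 1) → ends 65
pad 7 to align 8 for lock
lock at 72 (size 8, align 8) → ends 80
refcount at 80 (size 36, align 4) → ends 116
tail pad 4 to reach multiple of 8
total 120 bytes, alignment 8
— Meta2 —
gid at 0 (size 32, align 8) → ends 32
cpu at 32 (size 8, align 8) → ends 40
lock at 40 (size 8, align 8) → ends 48
refcount at 48 (size 36, align 4) → ends 84
pid at 84 (size 12, align 4) → ends 96
uid at 96 (size 4, align 4) → ends 100
prio at 100 (size 2, align 2) → ends 102
rss at 102 (size 1, align 1) → ends 103
state at 103 (size 1, align 1) → ends 104
total 104 bytes, alignment 8
120 − 104 = 16

16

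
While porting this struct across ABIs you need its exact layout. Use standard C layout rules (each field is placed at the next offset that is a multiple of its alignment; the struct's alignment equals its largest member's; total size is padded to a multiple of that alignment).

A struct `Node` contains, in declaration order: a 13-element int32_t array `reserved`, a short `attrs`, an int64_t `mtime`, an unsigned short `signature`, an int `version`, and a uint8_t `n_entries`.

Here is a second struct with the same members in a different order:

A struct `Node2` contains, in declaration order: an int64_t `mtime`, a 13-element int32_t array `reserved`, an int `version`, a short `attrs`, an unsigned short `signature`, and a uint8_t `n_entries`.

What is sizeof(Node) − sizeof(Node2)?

8

0..52  reserved  (52B, 4-aligned)
52..54  attrs  (2B, 2-aligned)
54..56  -- padding (2B)
56..64  mtime  (8B, 8-aligned)
64..66  signature  (2B, 2-aligned)
66..68  -- padding (2B)
68..72  version  (4B, 4-aligned)
72..73  n_entries  (1B, 1-aligned)
73..80  -- tail padding (7B)
sizeof = 80, alignof = 8
— Node2 —
0..8  mtime  (8B, 8-aligned)
8..60  reserved  (52B, 4-aligned)
60..64  version  (4B, 4-aligned)
64..66  attrs  (2B, 2-aligned)
66..68  signature  (2B, 2-aligned)
68..69  n_entries  (1B, 1-aligned)
69..72  -- tail padding (3B)
sizeof = 72, alignof = 8
80 − 72 = 8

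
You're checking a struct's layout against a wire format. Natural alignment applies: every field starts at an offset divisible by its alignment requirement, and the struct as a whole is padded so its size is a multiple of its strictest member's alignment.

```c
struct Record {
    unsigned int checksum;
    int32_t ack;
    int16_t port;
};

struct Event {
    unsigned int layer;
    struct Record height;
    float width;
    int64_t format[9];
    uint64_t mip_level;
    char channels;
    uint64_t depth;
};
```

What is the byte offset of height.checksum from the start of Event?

Record: @0: checksum [4B, align 4] → 4; @4: ack [4B, align 4] → 8; @8: port [2B, align 2] → 10; +2 tail pad (align 4); size 12, align 4
@0: layer [4B, align 4] → 4
@4: height [12B, align 4] → 16
within Record: checksum at 0
4 + 0 = 4

4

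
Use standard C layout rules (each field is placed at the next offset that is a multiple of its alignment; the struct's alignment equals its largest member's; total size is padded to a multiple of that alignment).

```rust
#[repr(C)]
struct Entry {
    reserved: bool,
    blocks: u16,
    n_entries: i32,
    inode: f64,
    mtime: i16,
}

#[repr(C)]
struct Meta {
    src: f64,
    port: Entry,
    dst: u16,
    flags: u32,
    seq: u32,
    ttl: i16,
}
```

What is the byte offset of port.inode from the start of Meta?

Entry: reserved at 0 (size 1, align 1) → ends 1; pad 1 to align 2 for blocks; blocks at 2 (size 2, align 2) → ends 4; n_entries at 4 (size 4, align 4) → ends 8; inode at 8 (size 8, align 8) → ends 16; mtime at 16 (size 2, align 2) → ends 18; tail pad 6 to reach multiple of 8; total 24 bytes, alignment 8
src at 0 (size 8, align 8) → ends 8
port at 8 (size 24, align 8) → ends 32
within Entry: inode at 8
8 + 8 = 16

16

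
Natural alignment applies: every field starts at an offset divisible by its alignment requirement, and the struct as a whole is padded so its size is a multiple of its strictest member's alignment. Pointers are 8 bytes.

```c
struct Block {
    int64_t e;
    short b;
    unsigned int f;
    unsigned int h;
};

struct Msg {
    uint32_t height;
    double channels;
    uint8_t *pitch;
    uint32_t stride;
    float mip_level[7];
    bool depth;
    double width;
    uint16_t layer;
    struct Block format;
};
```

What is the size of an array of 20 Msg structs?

Block: 0..8  e  (8B, 8-aligned); 8..10  b  (2B, 2-aligned); 10..12  -- padding (2B); 12..16  f  (4B, 4-aligned); 16..20  h  (4B, 4-aligned); 20..24  -- tail padding (4B); sizeof = 24, alignof = 8
0..4  height  (4B, 4-aligned)
4..8  -- padding (4B)
8..16  channels  (8B, 8-aligned)
16..24  pitch  (8B, 8-aligned)
24..28  stride  (4B, 4-aligned)
28..56  mip_level  (28B, 4-aligned)
56..57  depth  (1B, 1-aligned)
57..64  -- padding (7B)
64..72  width  (8B, 8-aligned)
72..74  layer  (2B, 2-aligned)
74..80  -- padding (6B)
80..104  format  (24B, 8-aligned)
sizeof = 104, alignof = 8
array of 20: 20 × 104 = 2080

2080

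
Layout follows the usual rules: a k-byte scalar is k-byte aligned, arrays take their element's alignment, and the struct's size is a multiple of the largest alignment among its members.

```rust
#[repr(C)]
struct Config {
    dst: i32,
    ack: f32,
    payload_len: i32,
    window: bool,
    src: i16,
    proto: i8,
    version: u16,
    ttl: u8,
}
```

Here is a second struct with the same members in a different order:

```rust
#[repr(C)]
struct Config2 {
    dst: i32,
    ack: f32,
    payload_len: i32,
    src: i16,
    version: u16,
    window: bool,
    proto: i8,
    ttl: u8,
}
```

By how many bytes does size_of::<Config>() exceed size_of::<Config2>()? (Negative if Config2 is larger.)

4

0..4  dst  (4B, 4-aligned)
4..8  ack  (4B, 4-aligned)
8..12  payload_len  (4B, 4-aligned)
12..13  window  (1B, 1-aligned)
13..14  -- padding (1B)
14..16  src  (2B, 2-aligned)
16..17  proto  (1B, 1-aligned)
17..18  -- padding (1B)
18..20  version  (2B, 2-aligned)
20..21  ttl  (1B, 1-aligned)
21..24  -- tail padding (3B)
sizeof = 24, alignof = 4
— Config2 —
0..4  dst  (4B, 4-aligned)
4..8  ack  (4B, 4-aligned)
8..12  payload_len  (4B, 4-aligned)
12..14  src  (2B, 2-aligned)
14..16  version  (2B, 2-aligned)
16..17  window  (1B, 1-aligned)
17..18  proto  (1B, 1-aligned)
18..19  ttl  (1B, 1-aligned)
19..20  -- tail padding (1B)
sizeof = 20, alignof = 4
24 − 20 = 4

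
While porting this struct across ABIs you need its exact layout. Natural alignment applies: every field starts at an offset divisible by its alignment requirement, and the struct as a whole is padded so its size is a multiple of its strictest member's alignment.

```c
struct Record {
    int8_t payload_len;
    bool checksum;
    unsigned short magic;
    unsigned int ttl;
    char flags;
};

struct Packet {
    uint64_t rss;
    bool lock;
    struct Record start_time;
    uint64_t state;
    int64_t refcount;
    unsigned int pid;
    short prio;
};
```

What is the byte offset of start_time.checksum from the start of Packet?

13

Record: @0: payload_len [1B, align 1] → 1; @1: checksum [1B, align 1] → 2; @2: magic [2B, align 2] → 4; @4: ttl [4B, align 4] → 8; @8: flags [1B, align 1] → 9; +3 tail pad (align 4); size 12, align 4
@0: rss [8B, align 8] → 8
@8: lock [1B, align 1] → 9
+3 pad (align 4)
@12: start_time [12B, align 4] → 24
within Record: checksum at 1
12 + 1 = 13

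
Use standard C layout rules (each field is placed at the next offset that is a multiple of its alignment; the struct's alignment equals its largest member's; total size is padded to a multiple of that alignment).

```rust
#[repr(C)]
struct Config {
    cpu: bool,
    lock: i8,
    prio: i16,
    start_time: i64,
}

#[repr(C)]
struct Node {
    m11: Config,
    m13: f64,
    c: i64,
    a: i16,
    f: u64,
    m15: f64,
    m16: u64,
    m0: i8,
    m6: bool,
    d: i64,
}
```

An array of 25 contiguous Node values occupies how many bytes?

Config: @0: cpu [1B, align 1] → 1; @1: lock [1B, align 1] → 2; @2: prio [2B, align 2] → 4; +4 pad (align 8); @8: start_time [8B, align 8] → 16; size 16, align 8
@0: m11 [16B, align 8] → 16
@16: m13 [8B, align 8] → 24
@24: c [8B, align 8] → 32
@32: a [2B, align 2] → 34
+6 pad (align 8)
@40: f [8B, align 8] → 48
@48: m15 [8B, align 8] → 56
@56: m16 [8B, align 8] → 64
@64: m0 [1B, align 1] → 65
@65: m6 [1B, align 1] → 66
+6 pad (align 8)
@72: d [8B, align 8] → 80
size 80, align 8
array of 25: 25 × 80 = 2000

2000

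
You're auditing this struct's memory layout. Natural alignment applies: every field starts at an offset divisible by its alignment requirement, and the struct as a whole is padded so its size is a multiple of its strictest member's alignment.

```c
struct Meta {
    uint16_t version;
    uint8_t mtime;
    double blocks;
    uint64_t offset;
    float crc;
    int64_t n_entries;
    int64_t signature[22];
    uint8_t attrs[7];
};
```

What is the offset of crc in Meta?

0..2  version  (2B, 2-aligned)
2..3  mtime  (1B, 1-aligned)
3..8  -- padding (5B)
8..16  blocks  (8B, 8-aligned)
16..24  offset  (8B, 8-aligned)
24..28  crc  (4B, 4-aligned)

24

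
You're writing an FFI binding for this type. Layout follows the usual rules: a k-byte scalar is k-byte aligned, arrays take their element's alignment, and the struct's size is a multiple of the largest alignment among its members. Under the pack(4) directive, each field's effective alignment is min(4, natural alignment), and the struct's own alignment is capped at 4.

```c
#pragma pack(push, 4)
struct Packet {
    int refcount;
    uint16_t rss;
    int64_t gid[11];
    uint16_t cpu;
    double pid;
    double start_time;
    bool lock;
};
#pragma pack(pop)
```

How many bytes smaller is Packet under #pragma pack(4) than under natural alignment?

8

natural layout:
  0..4  refcount  (4B, 4-aligned)
  4..6  rss  (2B, 2-aligned)
  6..8  -- padding (2B)
  8..96  gid  (88B, 8-aligned)
  96..98  cpu  (2B, 2-aligned)
  98..104  -- padding (6B)
  104..112  pid  (8B, 8-aligned)
  112..120  start_time  (8B, 8-aligned)
  120..121  lock  (1B, 1-aligned)
  121..128  -- tail padding (7B)
  sizeof = 128, alignof = 8
packed(4) layout:
  0..4  refcount  (4B, 4-aligned)
  4..6  rss  (2B, 2-aligned)
  6..8  -- padding (2B)
  8..96  gid  (88B, 4-aligned)
  96..98  cpu  (2B, 2-aligned)
  98..100  -- padding (2B)
  100..108  pid  (8B, 4-aligned)
  108..116  start_time  (8B, 4-aligned)
  116..117  lock  (1B, 1-aligned)
  117..120  -- tail padding (3B)
  sizeof = 120, alignof = 4
128 − 120 = 8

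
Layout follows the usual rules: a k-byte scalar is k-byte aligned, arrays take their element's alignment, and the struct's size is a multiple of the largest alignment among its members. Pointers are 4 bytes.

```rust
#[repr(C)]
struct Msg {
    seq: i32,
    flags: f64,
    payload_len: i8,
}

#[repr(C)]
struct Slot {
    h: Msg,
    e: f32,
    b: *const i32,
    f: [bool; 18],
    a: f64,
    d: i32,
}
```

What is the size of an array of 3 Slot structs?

216

Msg: seq at 0 (size 4, align 4) → ends 4; pad 4 to align 8 for flags; flags at 8 (size 8, align 8) → ends 16; payload_len at 16 (size 1, align 1) → ends 17; tail pad 7 to reach multiple of 8; total 24 bytes, alignment 8
h at 0 (size 24, align 8) → ends 24
e at 24 (size 4, align 4) → ends 28
b at 28 (size 4, align 4) → ends 32
f at 32 (size 18, align 1) → ends 50
pad 6 to align 8 for a
a at 56 (size 8, align 8) → ends 64
d at 64 (size 4, align 4) → ends 68
tail pad 4 to reach multiple of 8
total 72 bytes, alignment 8
array of 3: 3 × 72 = 216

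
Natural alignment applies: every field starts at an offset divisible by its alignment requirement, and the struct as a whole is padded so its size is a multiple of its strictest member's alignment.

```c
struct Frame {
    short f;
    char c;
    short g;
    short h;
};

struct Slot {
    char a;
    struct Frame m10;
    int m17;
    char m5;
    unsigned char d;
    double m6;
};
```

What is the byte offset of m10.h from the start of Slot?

Frame: f at 0 (size 2, align 2) → ends 2; c at 2 (size 1, align 1) → ends 3; pad 1 to align 2 for g; g at 4 (size 2, align 2) → ends 6; h at 6 (size 2, align 2) → ends 8; total 8 bytes, alignment 2
a at 0 (size 1, align 1) → ends 1
pad 1 to align 2 for m10
m10 at 2 (size 8, align 2) → ends 10
within Frame: h at 6
2 + 6 = 8

8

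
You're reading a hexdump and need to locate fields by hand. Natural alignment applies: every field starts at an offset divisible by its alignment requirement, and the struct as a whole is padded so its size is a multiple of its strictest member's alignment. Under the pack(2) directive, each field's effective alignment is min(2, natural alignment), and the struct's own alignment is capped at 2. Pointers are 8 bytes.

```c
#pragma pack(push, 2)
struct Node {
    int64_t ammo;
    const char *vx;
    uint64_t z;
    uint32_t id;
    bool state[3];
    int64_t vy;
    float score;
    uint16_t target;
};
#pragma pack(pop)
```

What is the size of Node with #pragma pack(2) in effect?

0..8  ammo  (8B, 2-aligned)
8..16  vx  (8B, 2-aligned)
16..24  z  (8B, 2-aligned)
24..28  id  (4B, 2-aligned)
28..31  state  (3B, 1-aligned)
31..32  -- padding (1B)
32..40  vy  (8B, 2-aligned)
40..44  score  (4B, 2-aligned)
44..46  target  (2B, 2-aligned)
sizeof = 46, alignof = 2

46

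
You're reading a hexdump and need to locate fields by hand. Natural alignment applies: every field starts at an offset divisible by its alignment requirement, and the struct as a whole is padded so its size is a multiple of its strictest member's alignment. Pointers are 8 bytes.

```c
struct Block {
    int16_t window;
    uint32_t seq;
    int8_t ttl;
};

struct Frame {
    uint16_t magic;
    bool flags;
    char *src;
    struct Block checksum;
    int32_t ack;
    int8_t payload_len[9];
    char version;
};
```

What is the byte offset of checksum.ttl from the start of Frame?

Block: window at 0 (size 2, align 2) → ends 2; pad 2 to align 4 for seq; seq at 4 (size 4, align 4) → ends 8; ttl at 8 (size 1, align 1) → ends 9; tail pad 3 to reach multiple of 4; total 12 bytes, alignment 4
magic at 0 (size 2, align 2) → ends 2
flags at 2 (size 1, align 1) → ends 3
pad 5 to align 8 for src
src at 8 (size 8, align 8) → ends 16
checksum at 16 (size 12, align 4) → ends 28
within Block: ttl at 8
16 + 8 = 24

24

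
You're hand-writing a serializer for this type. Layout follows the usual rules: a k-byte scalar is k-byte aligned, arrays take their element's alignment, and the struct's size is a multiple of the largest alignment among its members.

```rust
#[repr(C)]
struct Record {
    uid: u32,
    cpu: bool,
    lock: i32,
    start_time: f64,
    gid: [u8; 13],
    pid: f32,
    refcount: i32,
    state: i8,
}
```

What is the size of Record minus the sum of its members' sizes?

uid at 0 (size 4, align 4) → ends 4
cpu at 4 (size 1, align 1) → ends 5
pad 3 to align 4 for lock
lock at 8 (size 4, align 4) → ends 12
pad 4 to align 8 for start_time
start_time at 16 (size 8, align 8) → ends 24
gid at 24 (size 13, align 1) → ends 37
pad 3 to align 4 for pid
pid at 40 (size 4, align 4) → ends 44
refcount at 44 (size 4, align 4) → ends 48
state at 48 (size 1, align 1) → ends 49
tail pad 7 to reach multiple of 8
total 56 bytes, alignment 8
data bytes 39, size 56 → padding 17

17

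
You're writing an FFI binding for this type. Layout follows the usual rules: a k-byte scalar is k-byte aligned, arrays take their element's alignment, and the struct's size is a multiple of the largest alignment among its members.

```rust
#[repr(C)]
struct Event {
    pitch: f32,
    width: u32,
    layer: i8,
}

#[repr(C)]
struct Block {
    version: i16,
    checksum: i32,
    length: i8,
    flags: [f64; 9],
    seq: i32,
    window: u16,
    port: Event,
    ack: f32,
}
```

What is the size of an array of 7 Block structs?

Event: @0: pitch [4B, align 4] → 4; @4: width [4B, align 4] → 8; @8: layer [1B, align 1] → 9; +3 tail pad (align 4); size 12, align 4
@0: version [2B, align 2] → 2
+2 pad (align 4)
@4: checksum [4B, align 4] → 8
@8: length [1B, align 1] → 9
+7 pad (align 8)
@16: flags [72B, align 8] → 88
@88: seq [4B, align 4] → 92
@92: window [2B, align 2] → 94
+2 pad (align 4)
@96: port [12B, align 4] → 108
@108: ack [4B, align 4] → 112
size 112, align 8
array of 7: 7 × 112 = 784

784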